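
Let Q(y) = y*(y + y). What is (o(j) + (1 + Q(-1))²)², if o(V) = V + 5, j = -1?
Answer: 169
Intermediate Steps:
o(V) = 5 + V
Q(y) = 2*y² (Q(y) = y*(2*y) = 2*y²)
(o(j) + (1 + Q(-1))²)² = ((5 - 1) + (1 + 2*(-1)²)²)² = (4 + (1 + 2*1)²)² = (4 + (1 + 2)²)² = (4 + 3²)² = (4 + 9)² = 13² = 169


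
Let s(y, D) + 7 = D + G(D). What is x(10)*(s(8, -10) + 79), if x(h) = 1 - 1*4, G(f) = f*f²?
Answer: 2814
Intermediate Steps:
G(f) = f³
x(h) = -3 (x(h) = 1 - 4 = -3)
s(y, D) = -7 + D + D³ (s(y, D) = -7 + (D + D³) = -7 + D + D³)
x(10)*(s(8, -10) + 79) = -3*((-7 - 10 + (-10)³) + 79) = -3*((-7 - 10 - 1000) + 79) = -3*(-1017 + 79) = -3*(-938) = 2814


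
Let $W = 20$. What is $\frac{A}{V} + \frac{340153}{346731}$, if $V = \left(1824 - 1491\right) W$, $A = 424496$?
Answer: $\frac{1132207133}{17494155} \approx 64.719$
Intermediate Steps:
$V = 6660$ ($V = \left(1824 - 1491\right) 20 = 333 \cdot 20 = 6660$)
$\frac{A}{V} + \frac{340153}{346731} = \frac{424496}{6660} + \frac{340153}{346731} = 424496 \cdot \frac{1}{6660} + 340153 \cdot \frac{1}{346731} = \frac{106124}{1665} + \frac{30923}{31521} = \frac{1132207133}{17494155}$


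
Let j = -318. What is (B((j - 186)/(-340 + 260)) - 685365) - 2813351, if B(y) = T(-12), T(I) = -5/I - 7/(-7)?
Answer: -41984575/12 ≈ -3.4987e+6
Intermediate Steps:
T(I) = 1 - 5/I (T(I) = -5/I - 7*(-⅐) = -5/I + 1 = 1 - 5/I)
B(y) = 17/12 (B(y) = (-5 - 12)/(-12) = -1/12*(-17) = 17/12)
(B((j - 186)/(-340 + 260)) - 685365) - 2813351 = (17/12 - 685365) - 2813351 = -8224363/12 - 2813351 = -41984575/12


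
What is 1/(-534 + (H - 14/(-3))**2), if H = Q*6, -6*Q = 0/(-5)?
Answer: -9/4610 ≈ -0.0019523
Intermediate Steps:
Q = 0 (Q = -0/(-5) = -0*(-1)/5 = -1/6*0 = 0)
H = 0 (H = 0*6 = 0)
1/(-534 + (H - 14/(-3))**2) = 1/(-534 + (0 - 14/(-3))**2) = 1/(-534 + (0 - 14*(-1/3))**2) = 1/(-534 + (0 + 14/3)**2) = 1/(-534 + (14/3)**2) = 1/(-534 + 196/9) = 1/(-4610/9) = -9/4610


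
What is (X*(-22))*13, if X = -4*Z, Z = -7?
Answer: -8008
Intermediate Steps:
X = 28 (X = -4*(-7) = 28)
(X*(-22))*13 = (28*(-22))*13 = -616*13 = -8008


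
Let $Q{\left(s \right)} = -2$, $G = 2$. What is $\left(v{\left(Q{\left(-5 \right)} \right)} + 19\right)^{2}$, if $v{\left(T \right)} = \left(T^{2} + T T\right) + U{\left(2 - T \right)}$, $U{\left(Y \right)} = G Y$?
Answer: $1225$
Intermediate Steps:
$U{\left(Y \right)} = 2 Y$
$v{\left(T \right)} = 4 - 2 T + 2 T^{2}$ ($v{\left(T \right)} = \left(T^{2} + T T\right) + 2 \left(2 - T\right) = \left(T^{2} + T^{2}\right) - \left(-4 + 2 T\right) = 2 T^{2} - \left(-4 + 2 T\right) = 4 - 2 T + 2 T^{2}$)
$\left(v{\left(Q{\left(-5 \right)} \right)} + 19\right)^{2} = \left(\left(4 - -4 + 2 \left(-2\right)^{2}\right) + 19\right)^{2} = \left(\left(4 + 4 + 2 \cdot 4\right) + 19\right)^{2} = \left(\left(4 + 4 + 8\right) + 19\right)^{2} = \left(16 + 19\right)^{2} = 35^{2} = 1225$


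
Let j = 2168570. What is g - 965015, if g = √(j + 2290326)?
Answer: -965015 + 52*√1649 ≈ -9.6290e+5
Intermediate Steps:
g = 52*√1649 (g = √(2168570 + 2290326) = √4458896 = 52*√1649 ≈ 2111.6)
g - 965015 = 52*√1649 - 965015 = -965015 + 52*√1649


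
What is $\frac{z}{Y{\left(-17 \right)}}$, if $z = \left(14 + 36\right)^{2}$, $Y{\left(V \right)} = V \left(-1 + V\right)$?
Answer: $\frac{1250}{153} \approx 8.1699$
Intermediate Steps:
$z = 2500$ ($z = 50^{2} = 2500$)
$\frac{z}{Y{\left(-17 \right)}} = \frac{2500}{\left(-17\right) \left(-1 - 17\right)} = \frac{2500}{\left(-17\right) \left(-18\right)} = \frac{2500}{306} = 2500 \cdot \frac{1}{306} = \frac{1250}{153}$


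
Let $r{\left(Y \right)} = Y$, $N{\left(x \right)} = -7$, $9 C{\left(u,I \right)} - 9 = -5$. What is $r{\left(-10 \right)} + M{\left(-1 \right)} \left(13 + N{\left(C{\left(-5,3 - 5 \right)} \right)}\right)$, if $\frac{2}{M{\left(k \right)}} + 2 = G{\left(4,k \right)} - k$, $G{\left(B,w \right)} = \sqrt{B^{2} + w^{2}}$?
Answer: $- \frac{37}{4} + \frac{3 \sqrt{17}}{4} \approx -6.1577$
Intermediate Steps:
$C{\left(u,I \right)} = \frac{4}{9}$ ($C{\left(u,I \right)} = 1 + \frac{1}{9} \left(-5\right) = 1 - \frac{5}{9} = \frac{4}{9}$)
$M{\left(k \right)} = \frac{2}{-2 + \sqrt{16 + k^{2}} - k}$ ($M{\left(k \right)} = \frac{2}{-2 - \left(k - \sqrt{4^{2} + k^{2}}\right)} = \frac{2}{-2 - \left(k - \sqrt{16 + k^{2}}\right)} = \frac{2}{-2 + \sqrt{16 + k^{2}} - k}$)
$r{\left(-10 \right)} + M{\left(-1 \right)} \left(13 + N{\left(C{\left(-5,3 - 5 \right)} \right)}\right) = -10 + - \frac{2}{2 - 1 - \sqrt{16 + \left(-1\right)^{2}}} \left(13 - 7\right) = -10 + - \frac{2}{2 - 1 - \sqrt{16 + 1}} \cdot 6 = -10 + - \frac{2}{2 - 1 - \sqrt{17}} \cdot 6 = -10 + - \frac{2}{1 - \sqrt{17}} \cdot 6 = -10 - \frac{12}{1 - \sqrt{17}}$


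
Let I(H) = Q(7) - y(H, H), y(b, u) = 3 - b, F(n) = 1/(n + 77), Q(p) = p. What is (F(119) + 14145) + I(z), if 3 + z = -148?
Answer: 2743609/196 ≈ 13998.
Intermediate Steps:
z = -151 (z = -3 - 148 = -151)
F(n) = 1/(77 + n)
I(H) = 4 + H (I(H) = 7 - (3 - H) = 7 + (-3 + H) = 4 + H)
(F(119) + 14145) + I(z) = (1/(77 + 119) + 14145) + (4 - 151) = (1/196 + 14145) - 147 = 2772421/196 - 147 = 2743609/196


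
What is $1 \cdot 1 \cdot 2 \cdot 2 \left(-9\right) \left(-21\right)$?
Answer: $756$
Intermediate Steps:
$1 \cdot 1 \cdot 2 \cdot 2 \left(-9\right) \left(-21\right) = 1 \cdot 2 \cdot 2 \left(-9\right) \left(-21\right) = 1 \cdot 4 \left(-9\right) \left(-21\right) = 4 \left(-9\right) \left(-21\right) = \left(-36\right) \left(-21\right) = 756$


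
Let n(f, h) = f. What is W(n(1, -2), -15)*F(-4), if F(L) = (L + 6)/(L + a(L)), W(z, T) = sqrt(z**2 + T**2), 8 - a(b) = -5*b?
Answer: -sqrt(226)/8 ≈ -1.8792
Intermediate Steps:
a(b) = 8 + 5*b (a(b) = 8 - (-5)*b = 8 + 5*b)
W(z, T) = sqrt(T**2 + z**2)
F(L) = (6 + L)/(8 + 6*L) (F(L) = (L + 6)/(L + (8 + 5*L)) = (6 + L)/(8 + 6*L))
W(n(1, -2), -15)*F(-4) = sqrt((-15)**2 + 1**2)*((6 - 4)/(2*(4 + 3*(-4)))) = sqrt(225 + 1)*((1/2)*2/(4 - 12)) = sqrt(226)*((1/2)*2/(-8)) = sqrt(226)*((1/2)*(-1/8)*2) = sqrt(226)*(-1/8) = -sqrt(226)/8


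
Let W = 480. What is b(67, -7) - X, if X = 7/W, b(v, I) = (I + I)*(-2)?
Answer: 13433/480 ≈ 27.985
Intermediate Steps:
b(v, I) = -4*I (b(v, I) = (2*I)*(-2) = -4*I)
X = 7/480 ≈ 0.014583
b(67, -7) - X = -4*(-7) - 1*7/480 = 28 - 7/480 = 13433/480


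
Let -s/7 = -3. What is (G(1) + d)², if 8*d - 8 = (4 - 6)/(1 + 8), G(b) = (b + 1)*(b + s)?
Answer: 2621161/1296 ≈ 2022.5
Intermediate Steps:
s = 21 (s = -7*(-3) = 21)
G(b) = (1 + b)*(21 + b) (G(b) = (b + 1)*(b + 21) = (1 + b)*(21 + b))
d = 35/36 (d = 1 + ((4 - 6)/(1 + 8))/8 = 1 + (-2/9)/8 = 1 + (-2*⅑)/8 = 1 + (⅛)*(-2/9) = 1 - 1/36 = 35/36 ≈ 0.97222)
(G(1) + d)² = ((21 + 1² + 22*1) + 35/36)² = ((21 + 1 + 22) + 35/36)² = (44 + 35/36)² = (1619/36)² = 2621161/1296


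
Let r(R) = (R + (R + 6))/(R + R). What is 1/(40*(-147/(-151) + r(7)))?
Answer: 1057/101560 ≈ 0.010408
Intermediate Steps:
r(R) = (6 + 2*R)/(2*R) (r(R) = (R + (6 + R))/((2*R)) = (6 + 2*R)*(1/(2*R)) = (6 + 2*R)/(2*R))
1/(40*(-147/(-151) + r(7))) = 1/(40*(-147/(-151) + (3 + 7)/7)) = 1/(40*(-147*(-1/151) + (1/7)*10)) = 1/(40*(147/151 + 10/7)) = 1/(40*(2539/1057)) = 1/(101560/1057) = 1057/101560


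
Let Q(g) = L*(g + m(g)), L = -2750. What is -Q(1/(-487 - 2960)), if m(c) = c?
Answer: -5500/3447 ≈ -1.5956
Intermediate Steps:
Q(g) = -5500*g (Q(g) = -2750*(g + g) = -5500*g)
-Q(1/(-487 - 2960)) = -(-5500)/(-487 - 2960) = -(-5500)/(-3447) = -(-5500)*(-1)/3447 = -1*5500/3447 = -5500/3447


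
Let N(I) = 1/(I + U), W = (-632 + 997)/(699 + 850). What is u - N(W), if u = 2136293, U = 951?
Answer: 3147750827403/1473464 ≈ 2.1363e+6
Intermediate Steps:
W = 365/1549 ≈ 0.23564
N(I) = 1/(951 + I) (N(I) = 1/(I + 951) = 1/(951 + I))
u - N(W) = 2136293 - 1/(951 + 365/1549) = 2136293 - 1/1473464/1549 = 2136293 - 1*1549/1473464 = 2136293 - 1549/1473464 = 3147750827403/1473464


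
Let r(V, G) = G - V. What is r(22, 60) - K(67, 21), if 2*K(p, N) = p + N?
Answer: -6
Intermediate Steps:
K(p, N) = N/2 + p/2 (K(p, N) = (p + N)/2 = (N + p)/2 = N/2 + p/2)
r(22, 60) - K(67, 21) = (60 - 1*22) - ((1/2)*21 + (1/2)*67) = (60 - 22) - (21/2 + 67/2) = 38 - 1*44 = 38 - 44 = -6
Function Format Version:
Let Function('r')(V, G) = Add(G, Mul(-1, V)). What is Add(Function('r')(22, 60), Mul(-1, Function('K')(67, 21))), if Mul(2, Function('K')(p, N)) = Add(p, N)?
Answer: -6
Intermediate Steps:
Function('K')(p, N) = Add(Mul(Rational(1, 2), N), Mul(Rational(1, 2), p)) (Function('K')(p, N) = Mul(Rational(1, 2), Add(p, N)) = Mul(Rational(1, 2), Add(N, p)) = Add(Mul(Rational(1, 2), N), Mul(Rational(1, 2), p)))
Add(Function('r')(22, 60), Mul(-1, Function('K')(67, 21))) = Add(Add(60, Mul(-1, 22)), Mul(-1, Add(Mul(Rational(1, 2), 21), Mul(Rational(1, 2), 67)))) = Add(Add(60, -22), Mul(-1, Add(Rational(21, 2), Rational(67, 2)))) = Add(38, Mul(-1, 44)) = Add(38, -44) = -6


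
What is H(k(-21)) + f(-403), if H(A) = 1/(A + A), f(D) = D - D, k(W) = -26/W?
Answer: 21/52 ≈ 0.40385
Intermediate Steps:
f(D) = 0
H(A) = 1/(2*A)
H(k(-21)) + f(-403) = 1/(2*((-26/(-21)))) + 0 = 1/(2*((-26*(-1/21)))) + 0 = 1/(2*(26/21)) + 0 = (½)*(21/26) + 0 = 21/52 + 0 = 21/52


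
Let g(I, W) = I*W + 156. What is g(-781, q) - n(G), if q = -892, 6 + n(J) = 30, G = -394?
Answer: 696784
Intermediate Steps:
n(J) = 24 (n(J) = -6 + 30 = 24)
g(I, W) = 156 + I*W
g(-781, q) - n(G) = (156 - 781*(-892)) - 1*24 = (156 + 696652) - 24 = 696808 - 24 = 696784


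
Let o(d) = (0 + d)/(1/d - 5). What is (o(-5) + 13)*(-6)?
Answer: -1089/13 ≈ -83.769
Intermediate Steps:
o(d) = d/(-5 + 1/d)
(o(-5) + 13)*(-6) = (-1*(-5)²/(-1 + 5*(-5)) + 13)*(-6) = (-1*25/(-1 - 25) + 13)*(-6) = (-1*25/(-26) + 13)*(-6) = (-1*25*(-1/26) + 13)*(-6) = (25/26 + 13)*(-6) = (363/26)*(-6) = -1089/13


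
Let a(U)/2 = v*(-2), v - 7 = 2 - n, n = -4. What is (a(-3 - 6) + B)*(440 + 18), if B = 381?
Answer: 150682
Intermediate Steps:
v = 13 (v = 7 + (2 - 1*(-4)) = 7 + (2 + 4) = 7 + 6 = 13)
a(U) = -52 (a(U) = 2*(13*(-2)) = 2*(-26) = -52)
(a(-3 - 6) + B)*(440 + 18) = (-52 + 381)*(440 + 18) = 329*458 = 150682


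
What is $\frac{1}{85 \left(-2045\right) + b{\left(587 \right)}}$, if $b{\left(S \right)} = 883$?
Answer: $- \frac{1}{172942} \approx -5.7823 \cdot 10^{-6}$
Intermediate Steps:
$\frac{1}{85 \left(-2045\right) + b{\left(587 \right)}} = \frac{1}{85 \left(-2045\right) + 883} = \frac{1}{-173825 + 883} = \frac{1}{-172942} = - \frac{1}{172942}$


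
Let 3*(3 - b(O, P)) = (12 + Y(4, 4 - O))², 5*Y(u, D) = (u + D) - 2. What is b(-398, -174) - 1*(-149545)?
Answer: 11000804/75 ≈ 1.4668e+5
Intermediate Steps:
Y(u, D) = -⅖ + D/5 + u/5 (Y(u, D) = ((u + D) - 2)/5 = ((D + u) - 2)/5 = (-2 + D + u)/5 = -⅖ + D/5 + u/5)
b(O, P) = 3 - (66/5 - O/5)²/3 (b(O, P) = 3 - (12 + (-⅖ + (4 - O)/5 + (⅕)*4))²/3 = 3 - (12 + (-⅖ + (⅘ - O/5) + ⅘))²/3 = 3 - (12 + (6/5 - O/5))²/3 = 3 - (66/5 - O/5)²/3)
b(-398, -174) - 1*(-149545) = (3 - (-66 - 398)²/75) - 1*(-149545) = (3 - 1/75*(-464)²) + 149545 = (3 - 1/75*215296) + 149545 = (3 - 215296/75) + 149545 = -215071/75 + 149545 = 11000804/75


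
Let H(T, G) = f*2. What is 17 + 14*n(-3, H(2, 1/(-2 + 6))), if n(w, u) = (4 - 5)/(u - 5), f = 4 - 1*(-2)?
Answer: 15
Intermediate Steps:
f = 6 (f = 4 + 2 = 6)
H(T, G) = 12 (H(T, G) = 6*2 = 12)
n(w, u) = -1/(-5 + u)
17 + 14*n(-3, H(2, 1/(-2 + 6))) = 17 + 14*(-1/(-5 + 12)) = 17 + 14*(-1/7) = 17 + 14*(-1*⅐) = 17 + 14*(-⅐) = 17 - 2 = 15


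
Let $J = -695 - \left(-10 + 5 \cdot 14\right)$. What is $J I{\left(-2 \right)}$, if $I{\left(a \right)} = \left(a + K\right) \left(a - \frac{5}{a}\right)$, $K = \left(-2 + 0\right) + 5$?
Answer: $- \frac{755}{2} \approx -377.5$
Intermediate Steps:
$K = 3$ ($K = -2 + 5 = 3$)
$I{\left(a \right)} = \left(3 + a\right) \left(a - \frac{5}{a}\right)$ ($I{\left(a \right)} = \left(a + 3\right) \left(a - \frac{5}{a}\right) = \left(3 + a\right) \left(a - \frac{5}{a}\right)$)
$J = -755$ ($J = -695 - \left(-10 + 70\right) = -695 - 60 = -755$)
$J I{\left(-2 \right)} = - 755 \left(-5 + \left(-2\right)^{2} - \frac{15}{-2} + 3 \left(-2\right)\right) = - 755 \left(-5 + 4 - - \frac{15}{2} - 6\right) = - 755 \left(-5 + 4 + \frac{15}{2} - 6\right) = \left(-755\right) \frac{1}{2} = - \frac{755}{2}$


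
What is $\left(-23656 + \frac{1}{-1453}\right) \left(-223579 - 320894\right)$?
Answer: $\frac{18714717971937}{1453} \approx 1.288 \cdot 10^{10}$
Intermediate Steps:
$\left(-23656 + \frac{1}{-1453}\right) \left(-223579 - 320894\right) = \left(-23656 - \frac{1}{1453}\right) \left(-544473\right) = \left(- \frac{34372169}{1453}\right) \left(-544473\right) = \frac{18714717971937}{1453}$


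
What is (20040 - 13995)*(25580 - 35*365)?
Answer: 77406225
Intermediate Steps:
(20040 - 13995)*(25580 - 35*365) = 6045*(25580 - 12775) = 6045*12805 = 77406225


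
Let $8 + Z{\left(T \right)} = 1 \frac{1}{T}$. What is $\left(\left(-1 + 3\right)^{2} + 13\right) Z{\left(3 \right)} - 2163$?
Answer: $- \frac{6880}{3} \approx -2293.3$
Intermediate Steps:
$Z{\left(T \right)} = -8 + \frac{1}{T}$ ($Z{\left(T \right)} = -8 + 1 \frac{1}{T} = -8 + \frac{1}{T}$)
$\left(\left(-1 + 3\right)^{2} + 13\right) Z{\left(3 \right)} - 2163 = \left(\left(-1 + 3\right)^{2} + 13\right) \left(-8 + \frac{1}{3}\right) - 2163 = \left(2^{2} + 13\right) \left(-8 + \frac{1}{3}\right) - 2163 = \left(4 + 13\right) \left(- \frac{23}{3}\right) - 2163 = 17 \left(- \frac{23}{3}\right) - 2163 = - \frac{391}{3} - 2163 = - \frac{6880}{3}$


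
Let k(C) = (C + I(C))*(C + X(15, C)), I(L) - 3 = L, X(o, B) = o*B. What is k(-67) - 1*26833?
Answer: 113599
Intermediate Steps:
X(o, B) = B*o
I(L) = 3 + L
k(C) = 16*C*(3 + 2*C) (k(C) = (C + (3 + C))*(C + C*15) = (3 + 2*C)*(C + 15*C) = (3 + 2*C)*(16*C) = 16*C*(3 + 2*C))
k(-67) - 1*26833 = 16*(-67)*(3 + 2*(-67)) - 1*26833 = 16*(-67)*(3 - 134) - 26833 = 16*(-67)*(-131) - 26833 = 140432 - 26833 = 113599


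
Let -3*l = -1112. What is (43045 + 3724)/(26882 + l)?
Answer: 140307/81758 ≈ 1.7161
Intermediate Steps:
l = 1112/3 (l = -⅓*(-1112) = 1112/3 ≈ 370.67)
(43045 + 3724)/(26882 + l) = (43045 + 3724)/(26882 + 1112/3) = 46769/(81758/3) = 46769*(3/81758) = 140307/81758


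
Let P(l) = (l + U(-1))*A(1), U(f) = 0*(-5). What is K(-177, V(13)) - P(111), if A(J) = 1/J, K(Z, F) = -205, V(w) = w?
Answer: -316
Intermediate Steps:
U(f) = 0
P(l) = l (P(l) = (l + 0)/1 = l*1 = l)
K(-177, V(13)) - P(111) = -205 - 1*111 = -205 - 111 = -316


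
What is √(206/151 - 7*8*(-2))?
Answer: 3*√287202/151 ≈ 10.647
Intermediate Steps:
√(206/151 - 7*8*(-2)) = √(206*(1/151) - 56*(-2)) = √(206/151 + 112) = √(17118/151) = 3*√287202/151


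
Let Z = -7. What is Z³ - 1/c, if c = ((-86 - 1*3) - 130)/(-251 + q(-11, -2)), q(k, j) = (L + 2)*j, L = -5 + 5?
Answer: -25124/73 ≈ -344.16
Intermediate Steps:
L = 0
q(k, j) = 2*j (q(k, j) = (0 + 2)*j = 2*j)
c = 73/85 (c = ((-86 - 1*3) - 130)/(-251 + 2*(-2)) = ((-86 - 3) - 130)/(-251 - 4) = (-89 - 130)/(-255) = -219*(-1/255) = 73/85 ≈ 0.85882)
Z³ - 1/c = (-7)³ - 1/73/85 = -343 - 1*85/73 = -343 - 85/73 = -25124/73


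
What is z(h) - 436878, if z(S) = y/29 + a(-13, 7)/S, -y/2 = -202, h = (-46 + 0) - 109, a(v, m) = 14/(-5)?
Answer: -9818519544/22475 ≈ -4.3686e+5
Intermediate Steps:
a(v, m) = -14/5 (a(v, m) = 14*(-1/5) = -14/5)
h = -155 (h = -46 - 109 = -155)
y = 404 (y = -2*(-202) = 404)
z(S) = 404/29 - 14/(5*S)
z(h) - 436878 = (2/145)*(-203 + 1010*(-155))/(-155) - 436878 = (2/145)*(-1/155)*(-203 - 156550) - 436878 = (2/145)*(-1/155)*(-156753) - 436878 = 313506/22475 - 436878 = -9818519544/22475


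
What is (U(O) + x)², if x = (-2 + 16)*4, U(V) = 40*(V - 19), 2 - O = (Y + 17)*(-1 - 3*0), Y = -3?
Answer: 4096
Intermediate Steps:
O = 16 (O = 2 - (-3 + 17)*(-1 - 3*0) = 2 - 14*(-1 + 0) = 2 - 14*(-1) = 2 - 1*(-14) = 2 + 14 = 16)
U(V) = -760 + 40*V (U(V) = 40*(-19 + V) = -760 + 40*V)
x = 56 (x = 14*4 = 56)
(U(O) + x)² = ((-760 + 40*16) + 56)² = ((-760 + 640) + 56)² = (-120 + 56)² = (-64)² = 4096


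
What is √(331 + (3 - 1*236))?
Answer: 7*√2 ≈ 9.8995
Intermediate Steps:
√(331 + (3 - 1*236)) = √(331 + (3 - 236)) = √(331 - 233) = √98 = 7*√2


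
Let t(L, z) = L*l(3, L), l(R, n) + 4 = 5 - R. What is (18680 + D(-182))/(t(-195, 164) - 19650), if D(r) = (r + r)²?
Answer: -12598/1605 ≈ -7.8492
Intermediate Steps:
l(R, n) = 1 - R (l(R, n) = -4 + (5 - R) = 1 - R)
D(r) = 4*r² (D(r) = (2*r)² = 4*r²)
t(L, z) = -2*L (t(L, z) = L*(1 - 1*3) = L*(1 - 3) = L*(-2) = -2*L)
(18680 + D(-182))/(t(-195, 164) - 19650) = (18680 + 4*(-182)²)/(-2*(-195) - 19650) = (18680 + 4*33124)/(390 - 19650) = (18680 + 132496)/(-19260) = 151176*(-1/19260) = -12598/1605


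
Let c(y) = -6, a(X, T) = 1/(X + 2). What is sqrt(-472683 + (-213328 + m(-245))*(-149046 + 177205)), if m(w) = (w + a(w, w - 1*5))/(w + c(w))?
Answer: I*sqrt(275913052511738043)/6777 ≈ 77508.0*I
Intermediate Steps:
a(X, T) = 1/(2 + X)
m(w) = (w + 1/(2 + w))/(-6 + w) (m(w) = (w + 1/(2 + w))/(w - 6) = (w + 1/(2 + w))/(-6 + w))
sqrt(-472683 + (-213328 + m(-245))*(-149046 + 177205)) = sqrt(-472683 + (-213328 + (1 - 245*(2 - 245))/((-6 - 245)*(2 - 245)))*(-149046 + 177205)) = sqrt(-472683 + (-213328 + (1 - 245*(-243))/(-251*(-243)))*28159) = sqrt(-472683 + (-213328 - 1/251*(-1/243)*(1 + 59535))*28159) = sqrt(-472683 + (-213328 - 1/251*(-1/243)*59536)*28159) = sqrt(-472683 + (-213328 + 59536/60993)*28159) = sqrt(-472683 - 13011455168/60993*28159) = sqrt(-472683 - 366389566075712/60993) = sqrt(-366418396429931/60993) = I*sqrt(275913052511738043)/6777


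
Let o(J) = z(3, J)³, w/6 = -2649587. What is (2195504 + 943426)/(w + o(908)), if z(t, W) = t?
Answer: -209262/1059833 ≈ -0.19745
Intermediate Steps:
w = -15897522 (w = 6*(-2649587) = -15897522)
o(J) = 27 (o(J) = 3³ = 27)
(2195504 + 943426)/(w + o(908)) = (2195504 + 943426)/(-15897522 + 27) = 3138930/(-15897495) = 3138930*(-1/15897495) = -209262/1059833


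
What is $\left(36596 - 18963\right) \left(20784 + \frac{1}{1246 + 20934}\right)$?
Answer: $\frac{8128621170593}{22180} \approx 3.6648 \cdot 10^{8}$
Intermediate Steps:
$\left(36596 - 18963\right) \left(20784 + \frac{1}{1246 + 20934}\right) = \left(36596 - 18963\right) \left(20784 + \frac{1}{22180}\right) = 17633 \left(20784 + \frac{1}{22180}\right) = 17633 \cdot \frac{460989121}{22180} = \frac{8128621170593}{22180}$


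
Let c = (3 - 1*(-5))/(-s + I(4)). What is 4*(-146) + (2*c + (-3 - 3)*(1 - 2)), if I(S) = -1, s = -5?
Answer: -574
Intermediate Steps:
c = 2 (c = (3 - 1*(-5))/(-1*(-5) - 1) = (3 + 5)/(5 - 1) = 8/4 = 8*(1/4) = 2)
4*(-146) + (2*c + (-3 - 3)*(1 - 2)) = 4*(-146) + (2*2 + (-3 - 3)*(1 - 2)) = -584 + (4 - 6*(-1)) = -584 + (4 + 6) = -584 + 10 = -574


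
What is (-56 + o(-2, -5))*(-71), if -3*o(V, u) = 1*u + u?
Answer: 11218/3 ≈ 3739.3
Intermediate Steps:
o(V, u) = -2*u/3 (o(V, u) = -(1*u + u)/3 = -(u + u)/3 = -2*u/3)
(-56 + o(-2, -5))*(-71) = (-56 - 2/3*(-5))*(-71) = (-56 + 10/3)*(-71) = -158/3*(-71) = 11218/3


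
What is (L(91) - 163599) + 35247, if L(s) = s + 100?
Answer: -128161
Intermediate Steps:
L(s) = 100 + s
(L(91) - 163599) + 35247 = ((100 + 91) - 163599) + 35247 = (191 - 163599) + 35247 = -163408 + 35247 = -128161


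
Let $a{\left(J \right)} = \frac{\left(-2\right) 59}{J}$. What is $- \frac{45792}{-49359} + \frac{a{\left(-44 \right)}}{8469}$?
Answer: $\frac{2844928679}{3065490054} \approx 0.92805$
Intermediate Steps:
$a{\left(J \right)} = - \frac{118}{J}$
$- \frac{45792}{-49359} + \frac{a{\left(-44 \right)}}{8469} = - \frac{45792}{-49359} + \frac{\left(-118\right) \frac{1}{-44}}{8469} = \left(-45792\right) \left(- \frac{1}{49359}\right) + \left(-118\right) \left(- \frac{1}{44}\right) \frac{1}{8469} = \frac{15264}{16453} + \frac{59}{22} \cdot \frac{1}{8469} = \frac{15264}{16453} + \frac{59}{186318} = \frac{2844928679}{3065490054}$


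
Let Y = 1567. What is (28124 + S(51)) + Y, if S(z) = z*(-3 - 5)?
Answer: 29283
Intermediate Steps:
S(z) = -8*z (S(z) = z*(-8) = -8*z)
(28124 + S(51)) + Y = (28124 - 8*51) + 1567 = (28124 - 408) + 1567 = 27716 + 1567 = 29283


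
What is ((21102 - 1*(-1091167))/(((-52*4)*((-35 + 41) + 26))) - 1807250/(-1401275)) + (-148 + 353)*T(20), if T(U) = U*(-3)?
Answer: -4650690736279/373075456 ≈ -12466.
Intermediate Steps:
T(U) = -3*U
((21102 - 1*(-1091167))/(((-52*4)*((-35 + 41) + 26))) - 1807250/(-1401275)) + (-148 + 353)*T(20) = ((21102 - 1*(-1091167))/(((-52*4)*((-35 + 41) + 26))) - 1807250/(-1401275)) + (-148 + 353)*(-3*20) = ((21102 + 1091167)/((-208*(6 + 26))) - 1807250*(-1/1401275)) + 205*(-60) = (1112269/((-208*32)) + 72290/56051) - 12300 = (1112269/(-6656) + 72290/56051) - 12300 = (1112269*(-1/6656) + 72290/56051) - 12300 = (-1112269/6656 + 72290/56051) - 12300 = -61862627479/373075456 - 12300 = -4650690736279/373075456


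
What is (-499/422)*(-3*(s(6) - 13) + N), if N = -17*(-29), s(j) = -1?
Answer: -266965/422 ≈ -632.62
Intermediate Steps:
N = 493
(-499/422)*(-3*(s(6) - 13) + N) = (-499/422)*(-3*(-1 - 13) + 493) = (-499*1/422)*(-3*(-14) + 493) = -499*(42 + 493)/422 = -499/422*535 = -266965/422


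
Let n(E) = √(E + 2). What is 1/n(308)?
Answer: √310/310 ≈ 0.056796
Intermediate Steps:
n(E) = √(2 + E)
1/n(308) = 1/(√(2 + 308)) = 1/(√310) = √310/310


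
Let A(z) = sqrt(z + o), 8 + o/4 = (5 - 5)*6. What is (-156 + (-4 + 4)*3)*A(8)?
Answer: -312*I*sqrt(6) ≈ -764.24*I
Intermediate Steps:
o = -32 (o = -32 + 4*((5 - 5)*6) = -32 + 4*(0*6) = -32 + 4*0 = -32 + 0 = -32)
A(z) = sqrt(-32 + z) (A(z) = sqrt(z - 32) = sqrt(-32 + z))
(-156 + (-4 + 4)*3)*A(8) = (-156 + (-4 + 4)*3)*sqrt(-32 + 8) = (-156 + 0*3)*sqrt(-24) = (-156 + 0)*(2*I*sqrt(6)) = -312*I*sqrt(6)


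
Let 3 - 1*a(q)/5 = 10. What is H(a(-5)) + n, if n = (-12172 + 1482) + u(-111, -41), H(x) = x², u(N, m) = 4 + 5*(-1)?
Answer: -9466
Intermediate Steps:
u(N, m) = -1 (u(N, m) = 4 - 5 = -1)
a(q) = -35 (a(q) = 15 - 5*10 = 15 - 50 = -35)
n = -10691 (n = (-12172 + 1482) - 1 = -10690 - 1 = -10691)
H(a(-5)) + n = (-35)² - 10691 = 1225 - 10691 = -9466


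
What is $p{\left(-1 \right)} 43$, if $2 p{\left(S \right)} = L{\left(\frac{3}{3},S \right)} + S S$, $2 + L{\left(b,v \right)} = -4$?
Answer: $- \frac{215}{2} \approx -107.5$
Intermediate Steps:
$L{\left(b,v \right)} = -6$ ($L{\left(b,v \right)} = -2 - 4 = -6$)
$p{\left(S \right)} = -3 + \frac{S^{2}}{2}$ ($p{\left(S \right)} = \frac{-6 + S S}{2} = \frac{-6 + S^{2}}{2} = -3 + \frac{S^{2}}{2}$)
$p{\left(-1 \right)} 43 = \left(-3 + \frac{\left(-1\right)^{2}}{2}\right) 43 = \left(-3 + \frac{1}{2} \cdot 1\right) 43 = \left(-3 + \frac{1}{2}\right) 43 = \left(- \frac{5}{2}\right) 43 = - \frac{215}{2}$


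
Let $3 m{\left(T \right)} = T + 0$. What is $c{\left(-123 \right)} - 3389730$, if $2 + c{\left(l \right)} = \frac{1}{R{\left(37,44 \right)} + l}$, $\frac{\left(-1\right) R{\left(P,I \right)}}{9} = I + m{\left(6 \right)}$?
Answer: $- \frac{1820286085}{537} \approx -3.3897 \cdot 10^{6}$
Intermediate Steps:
$m{\left(T \right)} = \frac{T}{3}$ ($m{\left(T \right)} = \frac{T + 0}{3} = \frac{T}{3}$)
$R{\left(P,I \right)} = -18 - 9 I$ ($R{\left(P,I \right)} = - 9 \left(I + \frac{1}{3} \cdot 6\right) = - 9 \left(I + 2\right) = - 9 \left(2 + I\right) = -18 - 9 I$)
$c{\left(l \right)} = -2 + \frac{1}{-414 + l}$ ($c{\left(l \right)} = -2 + \frac{1}{\left(-18 - 396\right) + l} = -2 + \frac{1}{-414 + l}$)
$c{\left(-123 \right)} - 3389730 = \frac{829 - -246}{-414 - 123} - 3389730 = \frac{829 + 246}{-537} - 3389730 = \left(- \frac{1}{537}\right) 1075 - 3389730 = - \frac{1075}{537} - 3389730 = - \frac{1820286085}{537}$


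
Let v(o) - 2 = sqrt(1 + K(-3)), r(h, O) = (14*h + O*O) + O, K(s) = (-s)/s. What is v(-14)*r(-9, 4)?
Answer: -212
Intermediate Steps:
K(s) = -1
r(h, O) = O + O**2 + 14*h (r(h, O) = (14*h + O**2) + O = (O**2 + 14*h) + O = O + O**2 + 14*h)
v(o) = 2 (v(o) = 2 + sqrt(1 - 1) = 2 + sqrt(0) = 2 + 0 = 2)
v(-14)*r(-9, 4) = 2*(4 + 4**2 + 14*(-9)) = 2*(4 + 16 - 126) = 2*(-106) = -212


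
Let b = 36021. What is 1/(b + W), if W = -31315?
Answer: 1/4706 ≈ 0.00021249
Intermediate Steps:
1/(b + W) = 1/(36021 - 31315) = 1/4706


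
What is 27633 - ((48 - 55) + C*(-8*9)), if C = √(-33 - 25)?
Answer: 27640 + 72*I*√58 ≈ 27640.0 + 548.34*I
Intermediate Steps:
C = I*√58 (C = √(-58) = I*√58 ≈ 7.6158*I)
27633 - ((48 - 55) + C*(-8*9)) = 27633 - ((48 - 55) + (I*√58)*(-8*9)) = 27633 - (-7 + (I*√58)*(-72)) = 27633 - (-7 - 72*I*√58) = 27633 + (7 + 72*I*√58) = 27640 + 72*I*√58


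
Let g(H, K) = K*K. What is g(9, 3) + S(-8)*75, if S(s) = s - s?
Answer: 9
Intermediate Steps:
g(H, K) = K²
S(s) = 0
g(9, 3) + S(-8)*75 = 3² + 0*75 = 9 + 0 = 9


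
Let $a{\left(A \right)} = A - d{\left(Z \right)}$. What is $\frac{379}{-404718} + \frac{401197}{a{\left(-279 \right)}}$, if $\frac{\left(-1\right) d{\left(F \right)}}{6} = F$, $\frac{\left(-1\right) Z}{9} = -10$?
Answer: $\frac{54123849509}{35210466} \approx 1537.2$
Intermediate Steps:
$Z = 90$ ($Z = \left(-9\right) \left(-10\right) = 90$)
$d{\left(F \right)} = - 6 F$
$a{\left(A \right)} = 540 + A$ ($a{\left(A \right)} = A - \left(-6\right) 90 = A - -540 = A + 540 = 540 + A$)
$\frac{379}{-404718} + \frac{401197}{a{\left(-279 \right)}} = \frac{379}{-404718} + \frac{401197}{540 - 279} = 379 \left(- \frac{1}{404718}\right) + \frac{401197}{261} = - \frac{379}{404718} + 401197 \cdot \frac{1}{261} = - \frac{379}{404718} + \frac{401197}{261} = \frac{54123849509}{35210466}$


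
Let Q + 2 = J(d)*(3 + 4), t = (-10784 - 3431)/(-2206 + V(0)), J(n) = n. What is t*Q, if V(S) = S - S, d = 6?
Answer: 284300/1103 ≈ 257.75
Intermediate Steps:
V(S) = 0
t = 14215/2206 (t = (-10784 - 3431)/(-2206 + 0) = -14215/(-2206) = -14215*(-1/2206) = 14215/2206 ≈ 6.4438)
Q = 40 (Q = -2 + 6*(3 + 4) = -2 + 6*7 = -2 + 42 = 40)
t*Q = (14215/2206)*40 = 284300/1103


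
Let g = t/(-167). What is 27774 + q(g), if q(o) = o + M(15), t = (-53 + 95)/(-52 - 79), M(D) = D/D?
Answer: 607633717/21877 ≈ 27775.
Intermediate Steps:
M(D) = 1
t = -42/131 (t = 42/(-131) = 42*(-1/131) = -42/131 ≈ -0.32061)
g = 42/21877 (g = -42/131/(-167) = -42/131*(-1/167) = 42/21877 ≈ 0.0019198)
q(o) = 1 + o (q(o) = o + 1 = 1 + o)
27774 + q(g) = 27774 + (1 + 42/21877) = 27774 + 21919/21877 = 607633717/21877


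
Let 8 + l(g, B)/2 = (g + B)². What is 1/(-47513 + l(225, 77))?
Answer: 1/134879 ≈ 7.4141e-6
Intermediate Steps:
l(g, B) = -16 + 2*(B + g)² (l(g, B) = -16 + 2*(g + B)² = -16 + 2*(B + g)²)
1/(-47513 + l(225, 77)) = 1/(-47513 + (-16 + 2*(77 + 225)²)) = 1/(-47513 + (-16 + 2*302²)) = 1/(-47513 + (-16 + 2*91204)) = 1/(-47513 + (-16 + 182408)) = 1/(-47513 + 182392) = 1/134879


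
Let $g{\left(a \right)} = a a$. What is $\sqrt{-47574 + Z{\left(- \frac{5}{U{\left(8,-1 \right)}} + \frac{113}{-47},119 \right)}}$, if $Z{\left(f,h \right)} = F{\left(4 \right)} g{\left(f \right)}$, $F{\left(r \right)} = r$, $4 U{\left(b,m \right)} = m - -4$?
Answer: $\frac{i \sqrt{939275330}}{141} \approx 217.36 i$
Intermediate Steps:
$U{\left(b,m \right)} = 1 + \frac{m}{4}$ ($U{\left(b,m \right)} = \frac{m - -4}{4} = \frac{m + 4}{4} = \frac{4 + m}{4} = 1 + \frac{m}{4}$)
$g{\left(a \right)} = a^{2}$
$Z{\left(f,h \right)} = 4 f^{2}$
$\sqrt{-47574 + Z{\left(- \frac{5}{U{\left(8,-1 \right)}} + \frac{113}{-47},119 \right)}} = \sqrt{-47574 + 4 \left(- \frac{5}{1 + \frac{1}{4} \left(-1\right)} + \frac{113}{-47}\right)^{2}} = \sqrt{-47574 + 4 \left(- \frac{5}{1 - \frac{1}{4}} + 113 \left(- \frac{1}{47}\right)\right)^{2}} = \sqrt{-47574 + 4 \left(- \frac{5}{\frac{3}{4}} - \frac{113}{47}\right)^{2}} = \sqrt{-47574 + 4 \left(\left(-5\right) \frac{4}{3} - \frac{113}{47}\right)^{2}} = \sqrt{-47574 + 4 \left(- \frac{20}{3} - \frac{113}{47}\right)^{2}} = \sqrt{-47574 + 4 \left(- \frac{1279}{141}\right)^{2}} = \sqrt{-47574 + 4 \cdot \frac{1635841}{19881}} = \sqrt{-47574 + \frac{6543364}{19881}} = \sqrt{- \frac{939275330}{19881}} = \frac{i \sqrt{939275330}}{141}$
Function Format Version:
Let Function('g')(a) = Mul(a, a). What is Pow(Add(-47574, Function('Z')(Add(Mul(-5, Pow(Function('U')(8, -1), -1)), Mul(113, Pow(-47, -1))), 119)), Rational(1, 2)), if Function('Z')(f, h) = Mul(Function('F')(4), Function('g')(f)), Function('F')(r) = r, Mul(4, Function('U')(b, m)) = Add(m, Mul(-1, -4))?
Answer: Mul(Rational(1, 141), I, Pow(939275330, Rational(1, 2))) ≈ Mul(217.36, I)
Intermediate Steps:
Function('U')(b, m) = Add(1, Mul(Rational(1, 4), m)) (Function('U')(b, m) = Mul(Rational(1, 4), Add(m, Mul(-1, -4))) = Mul(Rational(1, 4), Add(m, 4)) = Mul(Rational(1, 4), Add(4, m)) = Add(1, Mul(Rational(1, 4), m)))
Function('g')(a) = Pow(a, 2)
Function('Z')(f, h) = Mul(4, Pow(f, 2))
Pow(Add(-47574, Function('Z')(Add(Mul(-5, Pow(Function('U')(8, -1), -1)), Mul(113, Pow(-47, -1))), 119)), Rational(1, 2)) = Pow(Add(-47574, Mul(4, Pow(Add(Mul(-5, Pow(Add(1, Mul(Rational(1, 4), -1)), -1)), Mul(113, Pow(-47, -1))), 2))), Rational(1, 2)) = Pow(Add(-47574, Mul(4, Pow(Add(Mul(-5, Pow(Add(1, Rational(-1, 4)), -1)), Mul(113, Rational(-1, 47))), 2))), Rational(1, 2)) = Pow(Add(-47574, Mul(4, Pow(Add(Mul(-5, Pow(Rational(3, 4), -1)), Rational(-113, 47)), 2))), Rational(1, 2)) = Pow(Add(-47574, Mul(4, Pow(Add(Mul(-5, Rational(4, 3)), Rational(-113, 47)), 2))), Rational(1, 2)) = Pow(Add(-47574, Mul(4, Pow(Add(Rational(-20, 3), Rational(-113, 47)), 2))), Rational(1, 2)) = Pow(Add(-47574, Mul(4, Pow(Rational(-1279, 141), 2))), Rational(1, 2)) = Pow(Add(-47574, Mul(4, Rational(1635841, 19881))), Rational(1, 2)) = Pow(Add(-47574, Rational(6543364, 19881)), Rational(1, 2)) = Pow(Rational(-939275330, 19881), Rational(1, 2)) = Mul(Rational(1, 141), I, Pow(939275330, Rational(1, 2)))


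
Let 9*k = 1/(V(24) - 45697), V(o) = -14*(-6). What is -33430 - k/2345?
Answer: -32181802861949/962662365 ≈ -33430.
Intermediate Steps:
V(o) = 84
k = -1/410517 (k = 1/(9*(84 - 45697)) = (1/9)/(-45613) = (1/9)*(-1/45613) = -1/410517 ≈ -2.4360e-6)
-33430 - k/2345 = -33430 - (-1)/(410517*2345) = -33430 - 1*(-1/962662365) = -33430 + 1/962662365 = -32181802861949/962662365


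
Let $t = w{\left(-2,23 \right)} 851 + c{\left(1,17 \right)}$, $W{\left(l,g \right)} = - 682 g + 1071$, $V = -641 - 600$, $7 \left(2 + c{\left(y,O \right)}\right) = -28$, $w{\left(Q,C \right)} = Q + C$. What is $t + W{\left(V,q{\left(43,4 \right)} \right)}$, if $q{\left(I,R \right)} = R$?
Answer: $16208$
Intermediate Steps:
$w{\left(Q,C \right)} = C + Q$
$c{\left(y,O \right)} = -6$ ($c{\left(y,O \right)} = -2 + \frac{1}{7} \left(-28\right) = -2 - 4 = -6$)
$V = -1241$ ($V = -641 - 600 = -1241$)
$W{\left(l,g \right)} = 1071 - 682 g$
$t = 17865$ ($t = \left(23 - 2\right) 851 - 6 = 21 \cdot 851 - 6 = 17871 - 6 = 17865$)
$t + W{\left(V,q{\left(43,4 \right)} \right)} = 17865 + \left(1071 - 2728\right) = 17865 - 1657 = 16208$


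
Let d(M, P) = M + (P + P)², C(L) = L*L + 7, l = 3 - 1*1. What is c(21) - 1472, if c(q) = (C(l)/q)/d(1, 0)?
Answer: -30901/21 ≈ -1471.5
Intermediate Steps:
l = 2 (l = 3 - 1 = 2)
C(L) = 7 + L² (C(L) = L² + 7 = 7 + L²)
d(M, P) = M + 4*P² (d(M, P) = M + (2*P)² = M + 4*P²)
c(q) = 11/q (c(q) = ((7 + 2²)/q)/(1 + 4*0²) = ((7 + 4)/q)/(1 + 4*0) = (11/q)/(1 + 0) = (11/q)/1 = (11/q)*1 = 11/q)
c(21) - 1472 = 11/21 - 1472 = -30901/21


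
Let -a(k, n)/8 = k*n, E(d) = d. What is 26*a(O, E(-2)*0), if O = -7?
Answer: 0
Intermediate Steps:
a(k, n) = -8*k*n
26*a(O, E(-2)*0) = 26*(-8*(-7)*(-2*0)) = 26*(-8*(-7)*0) = 26*0 = 0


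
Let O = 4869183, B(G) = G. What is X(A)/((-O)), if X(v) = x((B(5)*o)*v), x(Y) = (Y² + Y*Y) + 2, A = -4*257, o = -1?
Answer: -52839202/4869183 ≈ -10.852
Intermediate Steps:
A = -1028
x(Y) = 2 + 2*Y² (x(Y) = (Y² + Y²) + 2 = 2*Y² + 2 = 2 + 2*Y²)
X(v) = 2 + 50*v² (X(v) = 2 + 2*((5*(-1))*v)² = 2 + 2*(-5*v)² = 2 + 2*(25*v²) = 2 + 50*v²)
X(A)/((-O)) = (2 + 50*(-1028)²)/((-1*4869183)) = (2 + 50*1056784)/(-4869183) = (2 + 52839200)*(-1/4869183) = 52839202*(-1/4869183) = -52839202/4869183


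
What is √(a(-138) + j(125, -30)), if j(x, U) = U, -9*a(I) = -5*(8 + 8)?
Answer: I*√190/3 ≈ 4.5947*I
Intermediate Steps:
a(I) = 80/9 (a(I) = -(-5)*(8 + 8)/9 = -(-5)*16/9 = -⅑*(-80) = 80/9)
√(a(-138) + j(125, -30)) = √(80/9 - 30) = √(-190/9) = I*√190/3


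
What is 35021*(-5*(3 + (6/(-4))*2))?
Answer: 0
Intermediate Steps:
35021*(-5*(3 + (6/(-4))*2)) = 35021*(-5*(3 + (6*(-1/4))*2)) = 35021*(-5*(3 - 3/2*2)) = 35021*(-5*(3 - 3)) = 35021*(-5*0) = 35021*0 = 0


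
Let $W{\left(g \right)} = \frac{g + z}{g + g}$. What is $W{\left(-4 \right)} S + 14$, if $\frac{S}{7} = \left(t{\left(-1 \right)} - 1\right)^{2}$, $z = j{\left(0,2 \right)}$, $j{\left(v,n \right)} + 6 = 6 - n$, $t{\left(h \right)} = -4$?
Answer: $\frac{581}{4} \approx 145.25$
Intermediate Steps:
$j{\left(v,n \right)} = - n$ ($j{\left(v,n \right)} = -6 - \left(-6 + n\right) = - n$)
$z = -2$ ($z = \left(-1\right) 2 = -2$)
$S = 175$ ($S = 7 \left(-4 - 1\right)^{2} = 7 \left(-5\right)^{2} = 7 \cdot 25 = 175$)
$W{\left(g \right)} = \frac{-2 + g}{2 g}$ ($W{\left(g \right)} = \frac{g - 2}{g + g} = \frac{-2 + g}{2 g}$)
$W{\left(-4 \right)} S + 14 = \frac{-2 - 4}{2 \left(-4\right)} 175 + 14 = \frac{1}{2} \left(- \frac{1}{4}\right) \left(-6\right) 175 + 14 = \frac{3}{4} \cdot 175 + 14 = \frac{525}{4} + 14 = \frac{581}{4}$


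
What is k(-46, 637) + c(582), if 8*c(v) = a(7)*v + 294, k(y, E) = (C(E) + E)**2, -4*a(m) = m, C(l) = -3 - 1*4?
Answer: 6348951/16 ≈ 3.9681e+5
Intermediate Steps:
C(l) = -7 (C(l) = -3 - 4 = -7)
a(m) = -m/4
k(y, E) = (-7 + E)**2
c(v) = 147/4 - 7*v/32 (c(v) = ((-1/4*7)*v + 294)/8 = (-7*v/4 + 294)/8 = (294 - 7*v/4)/8 = 147/4 - 7*v/32)
k(-46, 637) + c(582) = (-7 + 637)**2 + (147/4 - 7/32*582) = 630**2 + (147/4 - 2037/16) = 396900 - 1449/16 = 6348951/16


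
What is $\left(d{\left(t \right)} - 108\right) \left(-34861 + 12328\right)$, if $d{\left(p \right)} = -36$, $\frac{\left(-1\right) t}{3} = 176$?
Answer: $3244752$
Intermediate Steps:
$t = -528$ ($t = \left(-3\right) 176 = -528$)
$\left(d{\left(t \right)} - 108\right) \left(-34861 + 12328\right) = \left(-36 - 108\right) \left(-34861 + 12328\right) = \left(-144\right) \left(-22533\right) = 3244752$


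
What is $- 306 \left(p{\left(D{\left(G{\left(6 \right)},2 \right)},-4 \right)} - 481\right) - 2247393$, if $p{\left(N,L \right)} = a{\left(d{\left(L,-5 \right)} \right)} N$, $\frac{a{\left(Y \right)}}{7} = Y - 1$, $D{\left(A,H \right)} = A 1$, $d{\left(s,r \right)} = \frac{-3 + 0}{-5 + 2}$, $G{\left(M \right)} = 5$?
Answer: $-2100207$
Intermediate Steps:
$d{\left(s,r \right)} = 1$ ($d{\left(s,r \right)} = - \frac{3}{-3} = \left(-3\right) \left(- \frac{1}{3}\right) = 1$)
$D{\left(A,H \right)} = A$
$a{\left(Y \right)} = -7 + 7 Y$ ($a{\left(Y \right)} = 7 \left(Y - 1\right) = 7 \left(-1 + Y\right) = -7 + 7 Y$)
$p{\left(N,L \right)} = 0$ ($p{\left(N,L \right)} = \left(-7 + 7 \cdot 1\right) N = \left(-7 + 7\right) N = 0 N = 0$)
$- 306 \left(p{\left(D{\left(G{\left(6 \right)},2 \right)},-4 \right)} - 481\right) - 2247393 = - 306 \left(0 - 481\right) - 2247393 = \left(-306\right) \left(-481\right) - 2247393 = 147186 - 2247393 = -2100207$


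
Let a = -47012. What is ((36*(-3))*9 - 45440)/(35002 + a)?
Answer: 23206/6005 ≈ 3.8644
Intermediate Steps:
((36*(-3))*9 - 45440)/(35002 + a) = ((36*(-3))*9 - 45440)/(35002 - 47012) = (-108*9 - 45440)/(-12010) = (-972 - 45440)*(-1/12010) = -46412*(-1/12010) = 23206/6005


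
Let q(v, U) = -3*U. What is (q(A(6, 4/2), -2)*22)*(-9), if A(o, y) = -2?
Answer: -1188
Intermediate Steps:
(q(A(6, 4/2), -2)*22)*(-9) = (-3*(-2)*22)*(-9) = (6*22)*(-9) = 132*(-9) = -1188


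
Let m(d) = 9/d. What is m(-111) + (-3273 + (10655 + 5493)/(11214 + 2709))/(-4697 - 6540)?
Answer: 1216133494/5788751787 ≈ 0.21009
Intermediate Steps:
m(-111) + (-3273 + (10655 + 5493)/(11214 + 2709))/(-4697 - 6540) = 9/(-111) + (-3273 + (10655 + 5493)/(11214 + 2709))/(-4697 - 6540) = 9*(-1/111) + (-3273 + 16148/13923)/(-11237) = -3/37 + (-3273 + 16148*(1/13923))*(-1/11237) = -3/37 + (-3273 + 16148/13923)*(-1/11237) = -3/37 - 45553831/13923*(-1/11237) = -3/37 + 45553831/156452751 = 1216133494/5788751787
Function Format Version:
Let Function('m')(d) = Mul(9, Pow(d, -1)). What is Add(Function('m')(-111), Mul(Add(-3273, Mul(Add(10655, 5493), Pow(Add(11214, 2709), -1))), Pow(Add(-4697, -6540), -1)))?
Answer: Rational(1216133494, 5788751787) ≈ 0.21009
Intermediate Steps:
Add(Function('m')(-111), Mul(Add(-3273, Mul(Add(10655, 5493), Pow(Add(11214, 2709), -1))), Pow(Add(-4697, -6540), -1))) = Add(Mul(9, Pow(-111, -1)), Mul(Add(-3273, Mul(Add(10655, 5493), Pow(Add(11214, 2709), -1))), Pow(Add(-4697, -6540), -1))) = Add(Mul(9, Rational(-1, 111)), Mul(Add(-3273, Mul(16148, Pow(13923, -1))), Pow(-11237, -1))) = Add(Rational(-3, 37), Mul(Add(-3273, Mul(16148, Rational(1, 13923))), Rational(-1, 11237))) = Add(Rational(-3, 37), Mul(Add(-3273, Rational(16148, 13923)), Rational(-1, 11237))) = Add(Rational(-3, 37), Mul(Rational(-45553831, 13923), Rational(-1, 11237))) = Add(Rational(-3, 37), Rational(45553831, 156452751)) = Rational(1216133494, 5788751787)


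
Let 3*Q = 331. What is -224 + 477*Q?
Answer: 52405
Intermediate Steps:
Q = 331/3 (Q = (⅓)*331 = 331/3 ≈ 110.33)
-224 + 477*Q = -224 + 477*(331/3) = -224 + 52629 = 52405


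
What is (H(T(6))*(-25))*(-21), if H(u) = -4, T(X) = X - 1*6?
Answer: -2100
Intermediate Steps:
T(X) = -6 + X (T(X) = X - 6 = -6 + X)
(H(T(6))*(-25))*(-21) = -4*(-25)*(-21) = 100*(-21) = -2100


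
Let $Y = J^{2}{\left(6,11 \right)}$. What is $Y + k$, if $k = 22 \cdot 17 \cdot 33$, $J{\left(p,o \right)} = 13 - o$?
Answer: $12346$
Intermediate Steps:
$k = 12342$ ($k = 374 \cdot 33 = 12342$)
$Y = 4$ ($Y = \left(13 - 11\right)^{2} = 2^{2} = 4$)
$Y + k = 4 + 12342 = 12346$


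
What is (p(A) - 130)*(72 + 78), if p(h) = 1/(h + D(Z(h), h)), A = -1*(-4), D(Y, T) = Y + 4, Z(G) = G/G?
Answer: -58450/3 ≈ -19483.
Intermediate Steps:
Z(G) = 1
D(Y, T) = 4 + Y
A = 4
p(h) = 1/(5 + h) (p(h) = 1/(h + (4 + 1)) = 1/(h + 5) = 1/(5 + h))
(p(A) - 130)*(72 + 78) = (1/(5 + 4) - 130)*(72 + 78) = (1/9 - 130)*150 = -1169/9*150 = -58450/3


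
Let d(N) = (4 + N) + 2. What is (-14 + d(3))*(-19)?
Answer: 95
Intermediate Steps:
d(N) = 6 + N
(-14 + d(3))*(-19) = (-14 + (6 + 3))*(-19) = (-14 + 9)*(-19) = -5*(-19) = 95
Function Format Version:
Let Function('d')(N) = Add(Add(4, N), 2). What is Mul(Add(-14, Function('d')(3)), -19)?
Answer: 95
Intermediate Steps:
Function('d')(N) = Add(6, N)
Mul(Add(-14, Function('d')(3)), -19) = Mul(Add(-14, Add(6, 3)), -19) = Mul(Add(-14, 9), -19) = Mul(-5, -19) = 95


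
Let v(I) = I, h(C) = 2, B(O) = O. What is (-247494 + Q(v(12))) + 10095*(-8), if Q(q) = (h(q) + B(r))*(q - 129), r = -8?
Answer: -327552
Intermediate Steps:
Q(q) = 774 - 6*q (Q(q) = (2 - 8)*(q - 129) = -6*(-129 + q) = 774 - 6*q)
(-247494 + Q(v(12))) + 10095*(-8) = (-247494 + (774 - 6*12)) + 10095*(-8) = (-247494 + (774 - 72)) - 80760 = (-247494 + 702) - 80760 = -246792 - 80760 = -327552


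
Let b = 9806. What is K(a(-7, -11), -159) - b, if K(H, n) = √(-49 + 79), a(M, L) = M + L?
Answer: -9806 + √30 ≈ -9800.5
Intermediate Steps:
a(M, L) = L + M
K(H, n) = √30
K(a(-7, -11), -159) - b = √30 - 1*9806 = √30 - 9806 = -9806 + √30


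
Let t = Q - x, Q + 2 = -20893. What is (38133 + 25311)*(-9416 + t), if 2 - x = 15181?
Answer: -960034608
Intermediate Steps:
x = -15179 (x = 2 - 1*15181 = 2 - 15181 = -15179)
Q = -20895 (Q = -2 - 20893 = -20895)
t = -5716 (t = -20895 - 1*(-15179) = -20895 + 15179 = -5716)
(38133 + 25311)*(-9416 + t) = (38133 + 25311)*(-9416 - 5716) = 63444*(-15132) = -960034608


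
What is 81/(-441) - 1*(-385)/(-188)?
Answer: -20557/9212 ≈ -2.2315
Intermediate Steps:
81/(-441) - 1*(-385)/(-188) = 81*(-1/441) + 385*(-1/188) = -9/49 - 385/188 = -20557/9212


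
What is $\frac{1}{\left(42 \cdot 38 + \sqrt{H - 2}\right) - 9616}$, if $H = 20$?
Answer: $- \frac{4010}{32160191} - \frac{3 \sqrt{2}}{64320382} \approx -0.00012475$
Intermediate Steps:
$\frac{1}{\left(42 \cdot 38 + \sqrt{H - 2}\right) - 9616} = \frac{1}{\left(42 \cdot 38 + \sqrt{20 - 2}\right) - 9616} = \frac{1}{\left(1596 + \sqrt{18}\right) - 9616} = \frac{1}{\left(1596 + 3 \sqrt{2}\right) - 9616} = \frac{1}{-8020 + 3 \sqrt{2}}$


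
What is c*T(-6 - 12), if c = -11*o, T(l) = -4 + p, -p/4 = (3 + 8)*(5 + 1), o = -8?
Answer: -23584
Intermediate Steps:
p = -264 (p = -4*(3 + 8)*(5 + 1) = -44*6 = -4*66 = -264)
T(l) = -268 (T(l) = -4 - 264 = -268)
c = 88 (c = -11*(-8) = 88)
c*T(-6 - 12) = 88*(-268) = -23584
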